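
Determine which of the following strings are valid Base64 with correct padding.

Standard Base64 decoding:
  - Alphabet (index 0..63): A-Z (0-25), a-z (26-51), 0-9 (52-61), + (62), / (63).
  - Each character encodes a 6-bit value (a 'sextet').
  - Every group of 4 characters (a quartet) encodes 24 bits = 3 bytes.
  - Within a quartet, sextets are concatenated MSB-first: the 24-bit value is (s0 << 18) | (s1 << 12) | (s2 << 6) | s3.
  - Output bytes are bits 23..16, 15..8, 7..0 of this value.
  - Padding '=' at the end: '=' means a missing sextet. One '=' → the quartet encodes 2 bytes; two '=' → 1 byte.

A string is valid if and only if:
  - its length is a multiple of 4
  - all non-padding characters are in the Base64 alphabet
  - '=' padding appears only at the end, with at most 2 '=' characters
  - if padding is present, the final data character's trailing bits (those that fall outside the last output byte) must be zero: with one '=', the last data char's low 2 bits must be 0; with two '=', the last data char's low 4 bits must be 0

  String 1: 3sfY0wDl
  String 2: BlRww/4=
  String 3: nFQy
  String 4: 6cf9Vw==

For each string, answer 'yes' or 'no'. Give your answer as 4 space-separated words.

String 1: '3sfY0wDl' → valid
String 2: 'BlRww/4=' → valid
String 3: 'nFQy' → valid
String 4: '6cf9Vw==' → valid

Answer: yes yes yes yes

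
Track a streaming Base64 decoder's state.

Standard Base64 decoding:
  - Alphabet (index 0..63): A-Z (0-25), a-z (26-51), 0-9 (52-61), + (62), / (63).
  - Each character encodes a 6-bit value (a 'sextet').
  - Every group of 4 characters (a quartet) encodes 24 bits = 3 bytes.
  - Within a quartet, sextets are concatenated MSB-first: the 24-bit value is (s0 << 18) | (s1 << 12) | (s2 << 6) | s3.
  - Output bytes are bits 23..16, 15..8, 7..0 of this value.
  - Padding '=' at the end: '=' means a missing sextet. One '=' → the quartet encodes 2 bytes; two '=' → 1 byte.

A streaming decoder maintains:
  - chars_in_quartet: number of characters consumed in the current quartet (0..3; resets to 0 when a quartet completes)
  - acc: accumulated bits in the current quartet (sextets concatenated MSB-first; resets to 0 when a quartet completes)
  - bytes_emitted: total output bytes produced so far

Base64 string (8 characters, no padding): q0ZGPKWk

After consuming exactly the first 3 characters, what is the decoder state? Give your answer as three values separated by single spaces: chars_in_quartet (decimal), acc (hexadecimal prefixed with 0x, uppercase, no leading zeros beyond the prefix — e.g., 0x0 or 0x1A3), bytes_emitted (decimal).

After char 0 ('q'=42): chars_in_quartet=1 acc=0x2A bytes_emitted=0
After char 1 ('0'=52): chars_in_quartet=2 acc=0xAB4 bytes_emitted=0
After char 2 ('Z'=25): chars_in_quartet=3 acc=0x2AD19 bytes_emitted=0

Answer: 3 0x2AD19 0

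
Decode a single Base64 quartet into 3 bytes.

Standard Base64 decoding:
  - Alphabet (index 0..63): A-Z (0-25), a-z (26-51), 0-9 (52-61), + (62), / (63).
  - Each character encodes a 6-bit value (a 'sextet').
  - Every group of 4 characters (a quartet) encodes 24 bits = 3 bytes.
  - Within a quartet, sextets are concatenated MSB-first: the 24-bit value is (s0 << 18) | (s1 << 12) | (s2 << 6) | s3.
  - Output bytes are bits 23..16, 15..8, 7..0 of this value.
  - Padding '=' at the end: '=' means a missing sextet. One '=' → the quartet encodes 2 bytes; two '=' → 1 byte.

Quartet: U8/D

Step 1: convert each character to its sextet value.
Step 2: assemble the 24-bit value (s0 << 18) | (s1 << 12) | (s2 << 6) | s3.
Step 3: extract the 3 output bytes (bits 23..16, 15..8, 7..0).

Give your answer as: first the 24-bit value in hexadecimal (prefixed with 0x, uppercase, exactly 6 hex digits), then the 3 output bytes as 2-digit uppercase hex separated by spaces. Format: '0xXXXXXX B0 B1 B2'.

Answer: 0x53CFC3 53 CF C3

Derivation:
Sextets: U=20, 8=60, /=63, D=3
24-bit: (20<<18) | (60<<12) | (63<<6) | 3
      = 0x500000 | 0x03C000 | 0x000FC0 | 0x000003
      = 0x53CFC3
Bytes: (v>>16)&0xFF=53, (v>>8)&0xFF=CF, v&0xFF=C3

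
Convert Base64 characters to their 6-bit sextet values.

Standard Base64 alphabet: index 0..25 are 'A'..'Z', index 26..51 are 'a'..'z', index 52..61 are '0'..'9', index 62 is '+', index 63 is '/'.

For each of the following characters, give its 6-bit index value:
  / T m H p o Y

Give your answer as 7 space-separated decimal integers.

'/': index 63
'T': A..Z range, ord('T') − ord('A') = 19
'm': a..z range, 26 + ord('m') − ord('a') = 38
'H': A..Z range, ord('H') − ord('A') = 7
'p': a..z range, 26 + ord('p') − ord('a') = 41
'o': a..z range, 26 + ord('o') − ord('a') = 40
'Y': A..Z range, ord('Y') − ord('A') = 24

Answer: 63 19 38 7 41 40 24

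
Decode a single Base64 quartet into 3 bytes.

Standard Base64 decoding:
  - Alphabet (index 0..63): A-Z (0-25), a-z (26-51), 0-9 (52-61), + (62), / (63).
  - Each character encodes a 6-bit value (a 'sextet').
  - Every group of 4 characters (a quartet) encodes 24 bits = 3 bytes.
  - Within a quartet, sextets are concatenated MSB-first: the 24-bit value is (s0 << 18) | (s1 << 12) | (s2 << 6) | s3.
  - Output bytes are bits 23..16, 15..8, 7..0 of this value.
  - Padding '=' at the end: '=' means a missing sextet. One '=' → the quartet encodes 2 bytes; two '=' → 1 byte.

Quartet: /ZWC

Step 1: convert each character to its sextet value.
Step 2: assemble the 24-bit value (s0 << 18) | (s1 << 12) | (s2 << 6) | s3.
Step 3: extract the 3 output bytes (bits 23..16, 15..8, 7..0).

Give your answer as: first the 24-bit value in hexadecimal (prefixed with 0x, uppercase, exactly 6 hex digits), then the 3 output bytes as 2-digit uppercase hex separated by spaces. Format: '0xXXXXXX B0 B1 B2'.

Answer: 0xFD9582 FD 95 82

Derivation:
Sextets: /=63, Z=25, W=22, C=2
24-bit: (63<<18) | (25<<12) | (22<<6) | 2
      = 0xFC0000 | 0x019000 | 0x000580 | 0x000002
      = 0xFD9582
Bytes: (v>>16)&0xFF=FD, (v>>8)&0xFF=95, v&0xFF=82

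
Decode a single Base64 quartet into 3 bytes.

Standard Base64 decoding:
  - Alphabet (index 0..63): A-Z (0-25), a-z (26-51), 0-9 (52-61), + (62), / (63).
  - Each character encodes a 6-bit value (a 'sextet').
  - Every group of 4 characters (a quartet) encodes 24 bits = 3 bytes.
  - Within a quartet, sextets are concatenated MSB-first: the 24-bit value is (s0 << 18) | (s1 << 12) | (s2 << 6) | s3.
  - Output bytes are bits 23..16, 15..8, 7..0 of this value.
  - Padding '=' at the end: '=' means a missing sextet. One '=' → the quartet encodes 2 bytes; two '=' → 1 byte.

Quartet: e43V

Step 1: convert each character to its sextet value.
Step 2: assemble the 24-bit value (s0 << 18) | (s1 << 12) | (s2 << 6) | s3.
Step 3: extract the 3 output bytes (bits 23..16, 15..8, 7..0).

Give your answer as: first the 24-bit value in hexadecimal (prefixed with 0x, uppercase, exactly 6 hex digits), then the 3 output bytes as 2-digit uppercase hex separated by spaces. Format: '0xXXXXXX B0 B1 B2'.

Sextets: e=30, 4=56, 3=55, V=21
24-bit: (30<<18) | (56<<12) | (55<<6) | 21
      = 0x780000 | 0x038000 | 0x000DC0 | 0x000015
      = 0x7B8DD5
Bytes: (v>>16)&0xFF=7B, (v>>8)&0xFF=8D, v&0xFF=D5

Answer: 0x7B8DD5 7B 8D D5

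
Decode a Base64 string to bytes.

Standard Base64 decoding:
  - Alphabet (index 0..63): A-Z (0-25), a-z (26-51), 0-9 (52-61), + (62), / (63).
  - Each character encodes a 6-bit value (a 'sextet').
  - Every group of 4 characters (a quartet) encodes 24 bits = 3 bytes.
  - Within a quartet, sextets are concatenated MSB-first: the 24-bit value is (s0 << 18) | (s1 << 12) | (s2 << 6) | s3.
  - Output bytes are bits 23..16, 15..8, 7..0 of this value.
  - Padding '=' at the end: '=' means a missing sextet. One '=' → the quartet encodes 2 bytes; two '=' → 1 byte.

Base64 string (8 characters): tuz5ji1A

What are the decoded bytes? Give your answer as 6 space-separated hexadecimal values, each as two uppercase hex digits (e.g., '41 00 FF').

Answer: B6 EC F9 8E 2D 40

Derivation:
After char 0 ('t'=45): chars_in_quartet=1 acc=0x2D bytes_emitted=0
After char 1 ('u'=46): chars_in_quartet=2 acc=0xB6E bytes_emitted=0
After char 2 ('z'=51): chars_in_quartet=3 acc=0x2DBB3 bytes_emitted=0
After char 3 ('5'=57): chars_in_quartet=4 acc=0xB6ECF9 -> emit B6 EC F9, reset; bytes_emitted=3
After char 4 ('j'=35): chars_in_quartet=1 acc=0x23 bytes_emitted=3
After char 5 ('i'=34): chars_in_quartet=2 acc=0x8E2 bytes_emitted=3
After char 6 ('1'=53): chars_in_quartet=3 acc=0x238B5 bytes_emitted=3
After char 7 ('A'=0): chars_in_quartet=4 acc=0x8E2D40 -> emit 8E 2D 40, reset; bytes_emitted=6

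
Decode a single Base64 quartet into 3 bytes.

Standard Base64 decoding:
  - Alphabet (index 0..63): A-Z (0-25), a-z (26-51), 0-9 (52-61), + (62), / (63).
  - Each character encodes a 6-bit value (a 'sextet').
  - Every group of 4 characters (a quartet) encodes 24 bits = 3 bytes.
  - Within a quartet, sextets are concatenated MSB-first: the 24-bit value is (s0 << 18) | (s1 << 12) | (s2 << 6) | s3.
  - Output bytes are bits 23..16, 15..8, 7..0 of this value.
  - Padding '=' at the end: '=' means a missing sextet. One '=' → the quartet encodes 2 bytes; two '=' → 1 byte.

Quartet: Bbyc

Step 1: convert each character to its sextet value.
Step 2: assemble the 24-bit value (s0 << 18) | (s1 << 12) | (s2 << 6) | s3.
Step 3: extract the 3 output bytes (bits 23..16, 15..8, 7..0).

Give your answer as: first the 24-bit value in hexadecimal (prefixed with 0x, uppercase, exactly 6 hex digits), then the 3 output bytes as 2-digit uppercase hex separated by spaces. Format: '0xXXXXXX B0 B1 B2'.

Sextets: B=1, b=27, y=50, c=28
24-bit: (1<<18) | (27<<12) | (50<<6) | 28
      = 0x040000 | 0x01B000 | 0x000C80 | 0x00001C
      = 0x05BC9C
Bytes: (v>>16)&0xFF=05, (v>>8)&0xFF=BC, v&0xFF=9C

Answer: 0x05BC9C 05 BC 9C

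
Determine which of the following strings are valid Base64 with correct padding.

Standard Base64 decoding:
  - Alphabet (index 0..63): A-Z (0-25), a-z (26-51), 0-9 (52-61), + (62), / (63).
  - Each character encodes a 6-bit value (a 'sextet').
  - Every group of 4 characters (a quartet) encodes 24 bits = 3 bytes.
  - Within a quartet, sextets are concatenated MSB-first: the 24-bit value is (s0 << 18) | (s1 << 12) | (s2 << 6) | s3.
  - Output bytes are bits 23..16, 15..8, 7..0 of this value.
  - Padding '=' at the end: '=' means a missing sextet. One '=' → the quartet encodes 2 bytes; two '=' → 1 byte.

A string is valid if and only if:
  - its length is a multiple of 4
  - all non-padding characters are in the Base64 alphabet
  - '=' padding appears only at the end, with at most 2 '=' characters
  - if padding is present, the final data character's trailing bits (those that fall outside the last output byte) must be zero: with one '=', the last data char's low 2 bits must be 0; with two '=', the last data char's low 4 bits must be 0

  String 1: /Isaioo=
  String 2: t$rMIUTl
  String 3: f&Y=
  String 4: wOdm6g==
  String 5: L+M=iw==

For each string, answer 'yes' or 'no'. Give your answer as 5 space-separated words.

String 1: '/Isaioo=' → valid
String 2: 't$rMIUTl' → invalid (bad char(s): ['$'])
String 3: 'f&Y=' → invalid (bad char(s): ['&'])
String 4: 'wOdm6g==' → valid
String 5: 'L+M=iw==' → invalid (bad char(s): ['=']; '=' in middle)

Answer: yes no no yes no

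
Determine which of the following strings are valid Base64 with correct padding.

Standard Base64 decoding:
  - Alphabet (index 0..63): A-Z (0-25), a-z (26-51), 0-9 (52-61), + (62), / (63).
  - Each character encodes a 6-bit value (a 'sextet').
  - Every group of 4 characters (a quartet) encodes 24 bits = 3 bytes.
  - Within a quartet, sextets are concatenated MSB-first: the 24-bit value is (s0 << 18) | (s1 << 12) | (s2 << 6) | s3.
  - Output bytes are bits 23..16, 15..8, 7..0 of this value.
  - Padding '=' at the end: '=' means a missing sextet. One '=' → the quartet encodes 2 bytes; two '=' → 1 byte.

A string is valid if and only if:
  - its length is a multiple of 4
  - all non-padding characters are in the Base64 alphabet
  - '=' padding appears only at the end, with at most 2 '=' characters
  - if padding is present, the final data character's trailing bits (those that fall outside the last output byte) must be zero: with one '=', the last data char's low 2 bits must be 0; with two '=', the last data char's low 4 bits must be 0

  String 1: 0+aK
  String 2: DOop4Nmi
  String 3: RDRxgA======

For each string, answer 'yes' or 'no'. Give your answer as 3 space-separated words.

Answer: yes yes no

Derivation:
String 1: '0+aK' → valid
String 2: 'DOop4Nmi' → valid
String 3: 'RDRxgA======' → invalid (6 pad chars (max 2))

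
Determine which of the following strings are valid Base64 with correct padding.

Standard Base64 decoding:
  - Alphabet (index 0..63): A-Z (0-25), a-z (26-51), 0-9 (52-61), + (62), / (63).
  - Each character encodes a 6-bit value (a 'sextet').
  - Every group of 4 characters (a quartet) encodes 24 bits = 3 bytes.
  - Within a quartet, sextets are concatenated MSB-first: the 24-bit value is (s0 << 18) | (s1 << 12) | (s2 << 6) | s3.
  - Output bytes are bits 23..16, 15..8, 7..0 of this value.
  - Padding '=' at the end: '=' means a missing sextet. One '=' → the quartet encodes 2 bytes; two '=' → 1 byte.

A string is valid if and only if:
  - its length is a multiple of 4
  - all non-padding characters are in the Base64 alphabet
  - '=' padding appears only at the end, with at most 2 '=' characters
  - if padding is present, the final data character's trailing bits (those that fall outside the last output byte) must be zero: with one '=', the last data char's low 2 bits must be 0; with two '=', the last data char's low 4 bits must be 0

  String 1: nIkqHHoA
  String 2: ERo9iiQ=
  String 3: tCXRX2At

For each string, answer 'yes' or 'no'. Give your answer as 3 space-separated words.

Answer: yes yes yes

Derivation:
String 1: 'nIkqHHoA' → valid
String 2: 'ERo9iiQ=' → valid
String 3: 'tCXRX2At' → valid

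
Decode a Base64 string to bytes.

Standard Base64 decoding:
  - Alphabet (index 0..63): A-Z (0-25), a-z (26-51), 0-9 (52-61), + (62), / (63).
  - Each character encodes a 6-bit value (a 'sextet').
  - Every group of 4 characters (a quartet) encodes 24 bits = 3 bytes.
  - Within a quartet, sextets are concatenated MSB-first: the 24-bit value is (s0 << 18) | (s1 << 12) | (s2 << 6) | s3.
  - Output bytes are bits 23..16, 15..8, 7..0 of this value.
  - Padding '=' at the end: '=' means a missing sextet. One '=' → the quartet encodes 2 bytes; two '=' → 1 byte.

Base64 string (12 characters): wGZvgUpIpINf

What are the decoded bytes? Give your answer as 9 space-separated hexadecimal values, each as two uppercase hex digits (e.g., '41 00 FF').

Answer: C0 66 6F 81 4A 48 A4 83 5F

Derivation:
After char 0 ('w'=48): chars_in_quartet=1 acc=0x30 bytes_emitted=0
After char 1 ('G'=6): chars_in_quartet=2 acc=0xC06 bytes_emitted=0
After char 2 ('Z'=25): chars_in_quartet=3 acc=0x30199 bytes_emitted=0
After char 3 ('v'=47): chars_in_quartet=4 acc=0xC0666F -> emit C0 66 6F, reset; bytes_emitted=3
After char 4 ('g'=32): chars_in_quartet=1 acc=0x20 bytes_emitted=3
After char 5 ('U'=20): chars_in_quartet=2 acc=0x814 bytes_emitted=3
After char 6 ('p'=41): chars_in_quartet=3 acc=0x20529 bytes_emitted=3
After char 7 ('I'=8): chars_in_quartet=4 acc=0x814A48 -> emit 81 4A 48, reset; bytes_emitted=6
After char 8 ('p'=41): chars_in_quartet=1 acc=0x29 bytes_emitted=6
After char 9 ('I'=8): chars_in_quartet=2 acc=0xA48 bytes_emitted=6
After char 10 ('N'=13): chars_in_quartet=3 acc=0x2920D bytes_emitted=6
After char 11 ('f'=31): chars_in_quartet=4 acc=0xA4835F -> emit A4 83 5F, reset; bytes_emitted=9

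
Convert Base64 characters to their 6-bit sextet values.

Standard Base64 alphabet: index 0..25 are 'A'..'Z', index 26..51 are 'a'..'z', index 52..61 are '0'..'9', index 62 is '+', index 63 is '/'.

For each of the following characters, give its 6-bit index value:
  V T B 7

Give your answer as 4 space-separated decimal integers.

Answer: 21 19 1 59

Derivation:
'V': A..Z range, ord('V') − ord('A') = 21
'T': A..Z range, ord('T') − ord('A') = 19
'B': A..Z range, ord('B') − ord('A') = 1
'7': 0..9 range, 52 + ord('7') − ord('0') = 59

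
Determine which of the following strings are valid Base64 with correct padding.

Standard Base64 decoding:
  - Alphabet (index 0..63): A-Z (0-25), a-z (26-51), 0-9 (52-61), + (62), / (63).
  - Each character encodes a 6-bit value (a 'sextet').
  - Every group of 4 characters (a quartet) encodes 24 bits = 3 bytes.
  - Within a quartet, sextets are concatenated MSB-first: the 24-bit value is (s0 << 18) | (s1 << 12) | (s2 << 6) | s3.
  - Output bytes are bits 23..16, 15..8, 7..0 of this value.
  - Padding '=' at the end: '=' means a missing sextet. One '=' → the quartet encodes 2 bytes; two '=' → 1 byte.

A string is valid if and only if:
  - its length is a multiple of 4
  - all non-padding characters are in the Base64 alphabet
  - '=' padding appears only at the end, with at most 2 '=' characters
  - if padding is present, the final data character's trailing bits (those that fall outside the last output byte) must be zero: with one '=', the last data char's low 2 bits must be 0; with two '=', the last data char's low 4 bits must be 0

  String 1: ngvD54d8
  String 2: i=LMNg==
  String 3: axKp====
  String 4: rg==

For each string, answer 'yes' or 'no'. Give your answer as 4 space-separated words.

Answer: yes no no yes

Derivation:
String 1: 'ngvD54d8' → valid
String 2: 'i=LMNg==' → invalid (bad char(s): ['=']; '=' in middle)
String 3: 'axKp====' → invalid (4 pad chars (max 2))
String 4: 'rg==' → valid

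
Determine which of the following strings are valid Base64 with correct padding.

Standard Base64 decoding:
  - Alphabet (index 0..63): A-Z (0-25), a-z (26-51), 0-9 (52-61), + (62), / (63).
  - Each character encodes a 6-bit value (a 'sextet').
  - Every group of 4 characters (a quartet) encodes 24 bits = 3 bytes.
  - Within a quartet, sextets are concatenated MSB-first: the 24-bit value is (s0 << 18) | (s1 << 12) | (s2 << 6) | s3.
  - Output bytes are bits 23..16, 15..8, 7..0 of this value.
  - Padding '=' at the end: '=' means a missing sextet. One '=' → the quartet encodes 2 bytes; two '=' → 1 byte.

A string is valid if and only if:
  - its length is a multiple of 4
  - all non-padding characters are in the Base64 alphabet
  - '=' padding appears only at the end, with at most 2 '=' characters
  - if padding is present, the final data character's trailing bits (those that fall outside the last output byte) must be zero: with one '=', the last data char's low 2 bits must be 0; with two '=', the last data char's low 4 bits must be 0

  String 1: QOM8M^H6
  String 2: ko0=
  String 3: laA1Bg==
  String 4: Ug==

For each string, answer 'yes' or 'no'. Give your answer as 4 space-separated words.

Answer: no yes yes yes

Derivation:
String 1: 'QOM8M^H6' → invalid (bad char(s): ['^'])
String 2: 'ko0=' → valid
String 3: 'laA1Bg==' → valid
String 4: 'Ug==' → valid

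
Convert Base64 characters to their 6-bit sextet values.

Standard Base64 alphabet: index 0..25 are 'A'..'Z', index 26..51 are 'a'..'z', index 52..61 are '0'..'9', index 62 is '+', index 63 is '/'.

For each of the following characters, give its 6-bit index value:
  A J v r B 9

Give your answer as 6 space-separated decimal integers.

Answer: 0 9 47 43 1 61

Derivation:
'A': A..Z range, ord('A') − ord('A') = 0
'J': A..Z range, ord('J') − ord('A') = 9
'v': a..z range, 26 + ord('v') − ord('a') = 47
'r': a..z range, 26 + ord('r') − ord('a') = 43
'B': A..Z range, ord('B') − ord('A') = 1
'9': 0..9 range, 52 + ord('9') − ord('0') = 61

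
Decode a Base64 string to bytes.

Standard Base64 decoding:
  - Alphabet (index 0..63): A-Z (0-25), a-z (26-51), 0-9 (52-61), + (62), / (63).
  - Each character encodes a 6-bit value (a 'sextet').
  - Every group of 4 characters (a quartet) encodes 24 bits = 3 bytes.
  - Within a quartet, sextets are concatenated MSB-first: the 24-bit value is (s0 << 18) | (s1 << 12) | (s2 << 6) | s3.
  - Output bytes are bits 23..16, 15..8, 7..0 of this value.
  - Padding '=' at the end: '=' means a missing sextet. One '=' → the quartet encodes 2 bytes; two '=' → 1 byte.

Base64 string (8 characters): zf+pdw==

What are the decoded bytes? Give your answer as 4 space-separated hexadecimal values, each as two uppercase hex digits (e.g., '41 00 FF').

Answer: CD FF A9 77

Derivation:
After char 0 ('z'=51): chars_in_quartet=1 acc=0x33 bytes_emitted=0
After char 1 ('f'=31): chars_in_quartet=2 acc=0xCDF bytes_emitted=0
After char 2 ('+'=62): chars_in_quartet=3 acc=0x337FE bytes_emitted=0
After char 3 ('p'=41): chars_in_quartet=4 acc=0xCDFFA9 -> emit CD FF A9, reset; bytes_emitted=3
After char 4 ('d'=29): chars_in_quartet=1 acc=0x1D bytes_emitted=3
After char 5 ('w'=48): chars_in_quartet=2 acc=0x770 bytes_emitted=3
Padding '==': partial quartet acc=0x770 -> emit 77; bytes_emitted=4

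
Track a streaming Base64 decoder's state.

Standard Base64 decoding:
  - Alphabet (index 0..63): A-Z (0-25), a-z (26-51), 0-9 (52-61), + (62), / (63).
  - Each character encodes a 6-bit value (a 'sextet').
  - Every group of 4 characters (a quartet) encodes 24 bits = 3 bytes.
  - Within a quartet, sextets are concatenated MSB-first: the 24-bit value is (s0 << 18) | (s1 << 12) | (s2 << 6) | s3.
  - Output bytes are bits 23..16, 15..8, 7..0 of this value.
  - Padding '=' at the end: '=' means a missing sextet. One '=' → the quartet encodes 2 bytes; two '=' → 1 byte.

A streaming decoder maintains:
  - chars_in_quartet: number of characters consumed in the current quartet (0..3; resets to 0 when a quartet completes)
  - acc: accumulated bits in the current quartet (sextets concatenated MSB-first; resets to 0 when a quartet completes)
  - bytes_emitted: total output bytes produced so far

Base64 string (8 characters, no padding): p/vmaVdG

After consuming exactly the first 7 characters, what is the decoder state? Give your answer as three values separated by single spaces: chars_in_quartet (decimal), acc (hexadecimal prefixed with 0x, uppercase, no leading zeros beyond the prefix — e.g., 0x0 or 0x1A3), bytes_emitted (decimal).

Answer: 3 0x1A55D 3

Derivation:
After char 0 ('p'=41): chars_in_quartet=1 acc=0x29 bytes_emitted=0
After char 1 ('/'=63): chars_in_quartet=2 acc=0xA7F bytes_emitted=0
After char 2 ('v'=47): chars_in_quartet=3 acc=0x29FEF bytes_emitted=0
After char 3 ('m'=38): chars_in_quartet=4 acc=0xA7FBE6 -> emit A7 FB E6, reset; bytes_emitted=3
After char 4 ('a'=26): chars_in_quartet=1 acc=0x1A bytes_emitted=3
After char 5 ('V'=21): chars_in_quartet=2 acc=0x695 bytes_emitted=3
After char 6 ('d'=29): chars_in_quartet=3 acc=0x1A55D bytes_emitted=3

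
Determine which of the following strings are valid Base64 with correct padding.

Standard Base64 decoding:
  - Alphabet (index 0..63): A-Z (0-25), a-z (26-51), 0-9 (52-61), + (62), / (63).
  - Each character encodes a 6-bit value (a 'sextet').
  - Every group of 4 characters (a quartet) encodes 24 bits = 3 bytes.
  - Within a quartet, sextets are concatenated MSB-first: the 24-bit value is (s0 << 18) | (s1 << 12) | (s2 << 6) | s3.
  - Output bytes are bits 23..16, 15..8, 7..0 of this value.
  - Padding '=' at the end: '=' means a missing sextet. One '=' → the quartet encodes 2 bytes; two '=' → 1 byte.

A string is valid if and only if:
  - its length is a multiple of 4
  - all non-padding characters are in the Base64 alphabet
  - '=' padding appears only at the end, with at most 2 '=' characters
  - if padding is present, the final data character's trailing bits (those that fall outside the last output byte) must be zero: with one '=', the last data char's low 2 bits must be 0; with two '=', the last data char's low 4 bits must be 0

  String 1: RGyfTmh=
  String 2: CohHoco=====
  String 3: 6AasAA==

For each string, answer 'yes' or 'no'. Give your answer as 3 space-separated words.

String 1: 'RGyfTmh=' → invalid (bad trailing bits)
String 2: 'CohHoco=====' → invalid (5 pad chars (max 2))
String 3: '6AasAA==' → valid

Answer: no no yes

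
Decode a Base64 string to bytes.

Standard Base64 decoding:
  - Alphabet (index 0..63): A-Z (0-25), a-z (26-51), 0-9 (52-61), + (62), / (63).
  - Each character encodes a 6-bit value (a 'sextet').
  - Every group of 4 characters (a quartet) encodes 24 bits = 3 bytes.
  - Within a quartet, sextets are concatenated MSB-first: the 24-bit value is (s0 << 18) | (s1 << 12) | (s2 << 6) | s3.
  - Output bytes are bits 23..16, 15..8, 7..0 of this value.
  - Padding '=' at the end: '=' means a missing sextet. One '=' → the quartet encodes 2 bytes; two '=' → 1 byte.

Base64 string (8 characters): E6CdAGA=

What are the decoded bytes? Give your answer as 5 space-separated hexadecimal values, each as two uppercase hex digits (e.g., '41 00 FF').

Answer: 13 A0 9D 00 60

Derivation:
After char 0 ('E'=4): chars_in_quartet=1 acc=0x4 bytes_emitted=0
After char 1 ('6'=58): chars_in_quartet=2 acc=0x13A bytes_emitted=0
After char 2 ('C'=2): chars_in_quartet=3 acc=0x4E82 bytes_emitted=0
After char 3 ('d'=29): chars_in_quartet=4 acc=0x13A09D -> emit 13 A0 9D, reset; bytes_emitted=3
After char 4 ('A'=0): chars_in_quartet=1 acc=0x0 bytes_emitted=3
After char 5 ('G'=6): chars_in_quartet=2 acc=0x6 bytes_emitted=3
After char 6 ('A'=0): chars_in_quartet=3 acc=0x180 bytes_emitted=3
Padding '=': partial quartet acc=0x180 -> emit 00 60; bytes_emitted=5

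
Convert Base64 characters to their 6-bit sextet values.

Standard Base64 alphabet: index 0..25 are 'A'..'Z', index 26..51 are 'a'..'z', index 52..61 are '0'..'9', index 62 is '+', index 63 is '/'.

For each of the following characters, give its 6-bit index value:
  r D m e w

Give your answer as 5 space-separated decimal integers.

'r': a..z range, 26 + ord('r') − ord('a') = 43
'D': A..Z range, ord('D') − ord('A') = 3
'm': a..z range, 26 + ord('m') − ord('a') = 38
'e': a..z range, 26 + ord('e') − ord('a') = 30
'w': a..z range, 26 + ord('w') − ord('a') = 48

Answer: 43 3 38 30 48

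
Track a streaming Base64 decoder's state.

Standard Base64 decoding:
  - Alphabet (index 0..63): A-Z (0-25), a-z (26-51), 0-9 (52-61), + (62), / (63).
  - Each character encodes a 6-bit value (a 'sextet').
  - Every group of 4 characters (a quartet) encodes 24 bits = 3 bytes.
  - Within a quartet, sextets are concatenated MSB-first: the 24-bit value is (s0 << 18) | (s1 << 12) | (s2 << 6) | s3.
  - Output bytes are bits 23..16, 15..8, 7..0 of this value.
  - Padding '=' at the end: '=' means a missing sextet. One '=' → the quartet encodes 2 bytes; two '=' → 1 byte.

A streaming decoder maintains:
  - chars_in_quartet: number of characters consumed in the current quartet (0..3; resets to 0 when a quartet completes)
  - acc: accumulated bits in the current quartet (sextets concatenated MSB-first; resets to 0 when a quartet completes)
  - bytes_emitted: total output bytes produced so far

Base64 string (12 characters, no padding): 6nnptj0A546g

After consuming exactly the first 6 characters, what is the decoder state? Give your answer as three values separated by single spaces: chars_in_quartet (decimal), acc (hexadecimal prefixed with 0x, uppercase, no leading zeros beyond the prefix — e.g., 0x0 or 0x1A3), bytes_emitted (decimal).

After char 0 ('6'=58): chars_in_quartet=1 acc=0x3A bytes_emitted=0
After char 1 ('n'=39): chars_in_quartet=2 acc=0xEA7 bytes_emitted=0
After char 2 ('n'=39): chars_in_quartet=3 acc=0x3A9E7 bytes_emitted=0
After char 3 ('p'=41): chars_in_quartet=4 acc=0xEA79E9 -> emit EA 79 E9, reset; bytes_emitted=3
After char 4 ('t'=45): chars_in_quartet=1 acc=0x2D bytes_emitted=3
After char 5 ('j'=35): chars_in_quartet=2 acc=0xB63 bytes_emitted=3

Answer: 2 0xB63 3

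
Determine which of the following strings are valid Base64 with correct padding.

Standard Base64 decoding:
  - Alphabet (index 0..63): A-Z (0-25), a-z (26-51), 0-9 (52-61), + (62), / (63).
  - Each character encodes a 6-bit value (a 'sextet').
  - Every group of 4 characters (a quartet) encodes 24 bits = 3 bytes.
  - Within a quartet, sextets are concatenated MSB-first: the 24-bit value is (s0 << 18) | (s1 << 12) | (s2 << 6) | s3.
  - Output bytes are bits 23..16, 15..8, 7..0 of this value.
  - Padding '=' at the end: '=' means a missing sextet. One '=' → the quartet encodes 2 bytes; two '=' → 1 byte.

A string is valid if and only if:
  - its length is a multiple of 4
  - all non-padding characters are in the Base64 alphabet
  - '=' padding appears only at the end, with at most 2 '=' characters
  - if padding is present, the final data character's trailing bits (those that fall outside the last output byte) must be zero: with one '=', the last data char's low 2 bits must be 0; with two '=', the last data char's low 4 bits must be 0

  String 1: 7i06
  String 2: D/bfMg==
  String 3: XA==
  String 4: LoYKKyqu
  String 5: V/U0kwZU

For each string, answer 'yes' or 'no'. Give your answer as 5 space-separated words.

String 1: '7i06' → valid
String 2: 'D/bfMg==' → valid
String 3: 'XA==' → valid
String 4: 'LoYKKyqu' → valid
String 5: 'V/U0kwZU' → valid

Answer: yes yes yes yes yes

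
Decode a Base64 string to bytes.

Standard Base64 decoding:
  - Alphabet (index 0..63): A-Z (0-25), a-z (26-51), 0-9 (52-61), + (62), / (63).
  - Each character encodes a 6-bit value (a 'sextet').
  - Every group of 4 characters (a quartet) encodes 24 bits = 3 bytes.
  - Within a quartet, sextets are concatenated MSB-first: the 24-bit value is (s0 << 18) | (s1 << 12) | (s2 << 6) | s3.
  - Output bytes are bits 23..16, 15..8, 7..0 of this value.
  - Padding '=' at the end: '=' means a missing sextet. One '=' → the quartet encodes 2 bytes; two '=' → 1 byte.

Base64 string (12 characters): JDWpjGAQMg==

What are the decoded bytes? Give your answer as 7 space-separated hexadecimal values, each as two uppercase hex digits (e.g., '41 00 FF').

After char 0 ('J'=9): chars_in_quartet=1 acc=0x9 bytes_emitted=0
After char 1 ('D'=3): chars_in_quartet=2 acc=0x243 bytes_emitted=0
After char 2 ('W'=22): chars_in_quartet=3 acc=0x90D6 bytes_emitted=0
After char 3 ('p'=41): chars_in_quartet=4 acc=0x2435A9 -> emit 24 35 A9, reset; bytes_emitted=3
After char 4 ('j'=35): chars_in_quartet=1 acc=0x23 bytes_emitted=3
After char 5 ('G'=6): chars_in_quartet=2 acc=0x8C6 bytes_emitted=3
After char 6 ('A'=0): chars_in_quartet=3 acc=0x23180 bytes_emitted=3
After char 7 ('Q'=16): chars_in_quartet=4 acc=0x8C6010 -> emit 8C 60 10, reset; bytes_emitted=6
After char 8 ('M'=12): chars_in_quartet=1 acc=0xC bytes_emitted=6
After char 9 ('g'=32): chars_in_quartet=2 acc=0x320 bytes_emitted=6
Padding '==': partial quartet acc=0x320 -> emit 32; bytes_emitted=7

Answer: 24 35 A9 8C 60 10 32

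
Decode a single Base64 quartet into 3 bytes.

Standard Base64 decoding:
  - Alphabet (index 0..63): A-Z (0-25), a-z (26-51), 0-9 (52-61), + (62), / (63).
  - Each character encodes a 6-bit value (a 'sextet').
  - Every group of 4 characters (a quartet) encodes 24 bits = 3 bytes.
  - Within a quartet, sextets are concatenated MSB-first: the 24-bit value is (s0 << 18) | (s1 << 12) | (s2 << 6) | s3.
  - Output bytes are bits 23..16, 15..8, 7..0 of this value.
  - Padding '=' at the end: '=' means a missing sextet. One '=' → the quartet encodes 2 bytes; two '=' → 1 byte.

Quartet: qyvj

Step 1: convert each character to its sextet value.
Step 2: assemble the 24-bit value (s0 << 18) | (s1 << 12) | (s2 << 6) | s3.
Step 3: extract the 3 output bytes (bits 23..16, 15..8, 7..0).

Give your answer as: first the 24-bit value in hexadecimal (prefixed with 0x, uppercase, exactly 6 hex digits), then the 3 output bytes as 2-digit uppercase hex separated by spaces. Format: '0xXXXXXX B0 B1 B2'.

Answer: 0xAB2BE3 AB 2B E3

Derivation:
Sextets: q=42, y=50, v=47, j=35
24-bit: (42<<18) | (50<<12) | (47<<6) | 35
      = 0xA80000 | 0x032000 | 0x000BC0 | 0x000023
      = 0xAB2BE3
Bytes: (v>>16)&0xFF=AB, (v>>8)&0xFF=2B, v&0xFF=E3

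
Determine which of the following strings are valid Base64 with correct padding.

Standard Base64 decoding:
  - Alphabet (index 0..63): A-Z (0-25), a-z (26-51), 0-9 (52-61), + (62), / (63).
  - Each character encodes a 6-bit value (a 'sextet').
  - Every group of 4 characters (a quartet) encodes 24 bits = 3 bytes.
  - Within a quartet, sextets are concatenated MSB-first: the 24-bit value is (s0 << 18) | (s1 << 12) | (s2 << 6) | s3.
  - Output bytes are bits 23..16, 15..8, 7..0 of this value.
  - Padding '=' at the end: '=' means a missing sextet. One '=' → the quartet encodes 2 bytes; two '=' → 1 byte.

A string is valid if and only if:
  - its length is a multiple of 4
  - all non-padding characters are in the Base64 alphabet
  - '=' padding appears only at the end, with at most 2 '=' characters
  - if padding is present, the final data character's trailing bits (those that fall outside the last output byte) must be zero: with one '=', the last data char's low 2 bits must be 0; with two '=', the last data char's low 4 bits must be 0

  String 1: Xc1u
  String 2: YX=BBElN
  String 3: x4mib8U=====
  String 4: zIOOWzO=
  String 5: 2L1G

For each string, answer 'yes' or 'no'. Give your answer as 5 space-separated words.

Answer: yes no no no yes

Derivation:
String 1: 'Xc1u' → valid
String 2: 'YX=BBElN' → invalid (bad char(s): ['=']; '=' in middle)
String 3: 'x4mib8U=====' → invalid (5 pad chars (max 2))
String 4: 'zIOOWzO=' → invalid (bad trailing bits)
String 5: '2L1G' → valid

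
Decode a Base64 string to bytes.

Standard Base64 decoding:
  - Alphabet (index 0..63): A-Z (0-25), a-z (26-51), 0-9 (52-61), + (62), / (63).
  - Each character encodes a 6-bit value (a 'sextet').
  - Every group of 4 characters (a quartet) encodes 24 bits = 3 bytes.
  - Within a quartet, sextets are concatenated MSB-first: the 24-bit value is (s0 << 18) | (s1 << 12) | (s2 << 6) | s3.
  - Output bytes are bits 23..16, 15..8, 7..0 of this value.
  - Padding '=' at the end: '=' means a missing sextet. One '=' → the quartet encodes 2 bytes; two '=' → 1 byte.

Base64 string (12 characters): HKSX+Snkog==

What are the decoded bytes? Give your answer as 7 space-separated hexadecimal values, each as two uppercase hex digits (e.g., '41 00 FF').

Answer: 1C A4 97 F9 29 E4 A2

Derivation:
After char 0 ('H'=7): chars_in_quartet=1 acc=0x7 bytes_emitted=0
After char 1 ('K'=10): chars_in_quartet=2 acc=0x1CA bytes_emitted=0
After char 2 ('S'=18): chars_in_quartet=3 acc=0x7292 bytes_emitted=0
After char 3 ('X'=23): chars_in_quartet=4 acc=0x1CA497 -> emit 1C A4 97, reset; bytes_emitted=3
After char 4 ('+'=62): chars_in_quartet=1 acc=0x3E bytes_emitted=3
After char 5 ('S'=18): chars_in_quartet=2 acc=0xF92 bytes_emitted=3
After char 6 ('n'=39): chars_in_quartet=3 acc=0x3E4A7 bytes_emitted=3
After char 7 ('k'=36): chars_in_quartet=4 acc=0xF929E4 -> emit F9 29 E4, reset; bytes_emitted=6
After char 8 ('o'=40): chars_in_quartet=1 acc=0x28 bytes_emitted=6
After char 9 ('g'=32): chars_in_quartet=2 acc=0xA20 bytes_emitted=6
Padding '==': partial quartet acc=0xA20 -> emit A2; bytes_emitted=7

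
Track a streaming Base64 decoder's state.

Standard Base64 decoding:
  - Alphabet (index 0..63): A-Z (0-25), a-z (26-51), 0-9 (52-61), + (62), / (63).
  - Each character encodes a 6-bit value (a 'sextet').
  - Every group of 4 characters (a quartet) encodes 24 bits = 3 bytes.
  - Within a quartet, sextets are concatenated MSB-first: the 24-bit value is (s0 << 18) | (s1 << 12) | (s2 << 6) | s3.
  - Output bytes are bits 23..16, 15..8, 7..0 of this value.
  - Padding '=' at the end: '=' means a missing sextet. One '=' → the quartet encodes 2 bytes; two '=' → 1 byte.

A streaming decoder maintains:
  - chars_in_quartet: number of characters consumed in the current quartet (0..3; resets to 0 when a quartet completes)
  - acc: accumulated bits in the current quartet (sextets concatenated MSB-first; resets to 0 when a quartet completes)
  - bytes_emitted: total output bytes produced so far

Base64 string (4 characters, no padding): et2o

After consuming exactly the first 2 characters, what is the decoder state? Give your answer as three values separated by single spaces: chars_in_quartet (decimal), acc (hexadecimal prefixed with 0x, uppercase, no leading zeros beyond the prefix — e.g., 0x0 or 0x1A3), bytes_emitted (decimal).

After char 0 ('e'=30): chars_in_quartet=1 acc=0x1E bytes_emitted=0
After char 1 ('t'=45): chars_in_quartet=2 acc=0x7AD bytes_emitted=0

Answer: 2 0x7AD 0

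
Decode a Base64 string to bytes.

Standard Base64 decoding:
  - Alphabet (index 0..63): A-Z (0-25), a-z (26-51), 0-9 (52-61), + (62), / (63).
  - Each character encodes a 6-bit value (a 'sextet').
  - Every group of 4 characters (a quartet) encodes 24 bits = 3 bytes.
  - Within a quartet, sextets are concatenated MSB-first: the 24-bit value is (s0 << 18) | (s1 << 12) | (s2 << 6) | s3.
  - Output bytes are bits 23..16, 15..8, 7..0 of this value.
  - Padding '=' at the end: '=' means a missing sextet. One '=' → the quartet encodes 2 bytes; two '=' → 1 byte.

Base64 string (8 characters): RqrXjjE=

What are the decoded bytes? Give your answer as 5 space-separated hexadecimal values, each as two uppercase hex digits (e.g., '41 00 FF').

After char 0 ('R'=17): chars_in_quartet=1 acc=0x11 bytes_emitted=0
After char 1 ('q'=42): chars_in_quartet=2 acc=0x46A bytes_emitted=0
After char 2 ('r'=43): chars_in_quartet=3 acc=0x11AAB bytes_emitted=0
After char 3 ('X'=23): chars_in_quartet=4 acc=0x46AAD7 -> emit 46 AA D7, reset; bytes_emitted=3
After char 4 ('j'=35): chars_in_quartet=1 acc=0x23 bytes_emitted=3
After char 5 ('j'=35): chars_in_quartet=2 acc=0x8E3 bytes_emitted=3
After char 6 ('E'=4): chars_in_quartet=3 acc=0x238C4 bytes_emitted=3
Padding '=': partial quartet acc=0x238C4 -> emit 8E 31; bytes_emitted=5

Answer: 46 AA D7 8E 31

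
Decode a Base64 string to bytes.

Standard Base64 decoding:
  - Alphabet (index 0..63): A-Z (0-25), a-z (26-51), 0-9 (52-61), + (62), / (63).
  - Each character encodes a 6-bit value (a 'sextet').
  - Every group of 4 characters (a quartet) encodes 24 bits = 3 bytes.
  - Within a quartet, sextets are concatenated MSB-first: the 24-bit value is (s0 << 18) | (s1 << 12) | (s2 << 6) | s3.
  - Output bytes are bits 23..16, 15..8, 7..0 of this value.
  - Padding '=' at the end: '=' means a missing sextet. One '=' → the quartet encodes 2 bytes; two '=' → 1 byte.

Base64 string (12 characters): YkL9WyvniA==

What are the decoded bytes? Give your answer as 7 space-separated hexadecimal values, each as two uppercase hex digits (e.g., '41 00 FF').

After char 0 ('Y'=24): chars_in_quartet=1 acc=0x18 bytes_emitted=0
After char 1 ('k'=36): chars_in_quartet=2 acc=0x624 bytes_emitted=0
After char 2 ('L'=11): chars_in_quartet=3 acc=0x1890B bytes_emitted=0
After char 3 ('9'=61): chars_in_quartet=4 acc=0x6242FD -> emit 62 42 FD, reset; bytes_emitted=3
After char 4 ('W'=22): chars_in_quartet=1 acc=0x16 bytes_emitted=3
After char 5 ('y'=50): chars_in_quartet=2 acc=0x5B2 bytes_emitted=3
After char 6 ('v'=47): chars_in_quartet=3 acc=0x16CAF bytes_emitted=3
After char 7 ('n'=39): chars_in_quartet=4 acc=0x5B2BE7 -> emit 5B 2B E7, reset; bytes_emitted=6
After char 8 ('i'=34): chars_in_quartet=1 acc=0x22 bytes_emitted=6
After char 9 ('A'=0): chars_in_quartet=2 acc=0x880 bytes_emitted=6
Padding '==': partial quartet acc=0x880 -> emit 88; bytes_emitted=7

Answer: 62 42 FD 5B 2B E7 88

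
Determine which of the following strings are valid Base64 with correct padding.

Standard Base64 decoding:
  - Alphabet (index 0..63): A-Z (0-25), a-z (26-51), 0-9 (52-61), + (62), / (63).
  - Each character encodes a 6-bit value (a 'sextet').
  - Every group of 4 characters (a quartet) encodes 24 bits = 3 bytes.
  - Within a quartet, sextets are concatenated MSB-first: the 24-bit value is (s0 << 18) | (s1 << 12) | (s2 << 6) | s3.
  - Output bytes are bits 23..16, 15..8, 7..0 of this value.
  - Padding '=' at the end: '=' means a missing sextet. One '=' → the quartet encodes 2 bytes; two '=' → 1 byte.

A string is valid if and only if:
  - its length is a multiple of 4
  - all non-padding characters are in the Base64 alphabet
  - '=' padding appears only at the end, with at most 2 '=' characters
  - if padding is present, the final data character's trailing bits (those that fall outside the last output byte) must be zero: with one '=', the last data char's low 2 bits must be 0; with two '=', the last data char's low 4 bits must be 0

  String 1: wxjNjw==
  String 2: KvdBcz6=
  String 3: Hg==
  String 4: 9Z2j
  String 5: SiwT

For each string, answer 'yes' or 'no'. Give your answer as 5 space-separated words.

Answer: yes no yes yes yes

Derivation:
String 1: 'wxjNjw==' → valid
String 2: 'KvdBcz6=' → invalid (bad trailing bits)
String 3: 'Hg==' → valid
String 4: '9Z2j' → valid
String 5: 'SiwT' → valid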